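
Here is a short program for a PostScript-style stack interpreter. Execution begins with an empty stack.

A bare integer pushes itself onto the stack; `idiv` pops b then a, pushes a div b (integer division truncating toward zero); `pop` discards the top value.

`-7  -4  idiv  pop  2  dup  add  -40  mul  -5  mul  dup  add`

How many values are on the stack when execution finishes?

-7   → -7
-4   → -7 -4
idiv → 1
pop  → (empty)
2    → 2
dup  → 2 2
add  → 4
-40  → 4 -40
mul  → -160
-5   → -160 -5
mul  → 800
dup  → 800 800
add  → 1600

1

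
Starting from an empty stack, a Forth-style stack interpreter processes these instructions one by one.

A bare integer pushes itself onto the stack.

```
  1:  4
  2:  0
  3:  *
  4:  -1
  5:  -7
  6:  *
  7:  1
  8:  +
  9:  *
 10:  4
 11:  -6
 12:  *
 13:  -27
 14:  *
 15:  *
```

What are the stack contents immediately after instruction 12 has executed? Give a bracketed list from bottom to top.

4  : 4
0  : 4 0
*  : 0
-1 : 0 -1
-7 : 0 -1 -7
*  : 0 7
1  : 0 7 1
+  : 0 8
*  : 0
4  : 0 4
-6 : 0 4 -6
*  : 0 -24

[0, -24]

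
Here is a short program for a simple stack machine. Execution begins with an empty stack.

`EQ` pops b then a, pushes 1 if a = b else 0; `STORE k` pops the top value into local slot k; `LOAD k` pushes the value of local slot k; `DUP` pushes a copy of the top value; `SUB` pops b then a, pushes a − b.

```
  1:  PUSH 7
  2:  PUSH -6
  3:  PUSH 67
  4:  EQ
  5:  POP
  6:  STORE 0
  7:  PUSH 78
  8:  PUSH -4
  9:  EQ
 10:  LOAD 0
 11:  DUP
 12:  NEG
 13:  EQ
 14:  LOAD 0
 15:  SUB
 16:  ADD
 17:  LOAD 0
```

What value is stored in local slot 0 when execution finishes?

PUSH 7  → [7]
PUSH -6 → [7, -6]
PUSH 67 → [7, -6, 67]
EQ      → [7, 0]
POP     → [7]
STORE 0 → []
PUSH 78 → [78]
PUSH -4 → [78, -4]
EQ      → [0]
LOAD 0  → [0, 7]
DUP     → [0, 7, 7]
NEG     → [0, 7, -7]
EQ      → [0, 0]
LOAD 0  → [0, 0, 7]
SUB     → [0, -7]
ADD     → [-7]
LOAD 0  → [-7, 7]

7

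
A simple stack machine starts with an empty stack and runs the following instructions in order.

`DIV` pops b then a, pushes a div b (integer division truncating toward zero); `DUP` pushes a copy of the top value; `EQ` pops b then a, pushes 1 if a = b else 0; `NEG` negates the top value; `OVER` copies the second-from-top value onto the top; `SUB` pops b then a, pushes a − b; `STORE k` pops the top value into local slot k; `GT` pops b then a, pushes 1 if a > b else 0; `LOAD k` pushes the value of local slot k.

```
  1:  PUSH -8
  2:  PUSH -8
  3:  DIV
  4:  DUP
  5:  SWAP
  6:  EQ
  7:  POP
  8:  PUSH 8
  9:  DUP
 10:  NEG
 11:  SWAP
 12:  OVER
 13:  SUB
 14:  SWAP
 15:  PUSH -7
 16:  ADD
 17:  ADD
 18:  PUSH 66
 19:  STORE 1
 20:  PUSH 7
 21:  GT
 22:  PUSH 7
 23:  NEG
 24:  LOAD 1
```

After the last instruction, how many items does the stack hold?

PUSH -8 -> [-8]
PUSH -8 -> [-8, -8]
DIV     -> [1]
DUP     -> [1, 1]
SWAP    -> [1, 1]
EQ      -> [1]
POP     -> []
PUSH 8  -> [8]
DUP     -> [8, 8]
NEG     -> [8, -8]
SWAP    -> [-8, 8]
OVER    -> [-8, 8, -8]
SUB     -> [-8, 16]
SWAP    -> [16, -8]
PUSH -7 -> [16, -8, -7]
ADD     -> [16, -15]
ADD     -> [1]
PUSH 66 -> [1, 66]
STORE 1 -> [1]
PUSH 7  -> [1, 7]
GT      -> [0]
PUSH 7  -> [0, 7]
NEG     -> [0, -7]
LOAD 1  -> [0, -7, 66]

3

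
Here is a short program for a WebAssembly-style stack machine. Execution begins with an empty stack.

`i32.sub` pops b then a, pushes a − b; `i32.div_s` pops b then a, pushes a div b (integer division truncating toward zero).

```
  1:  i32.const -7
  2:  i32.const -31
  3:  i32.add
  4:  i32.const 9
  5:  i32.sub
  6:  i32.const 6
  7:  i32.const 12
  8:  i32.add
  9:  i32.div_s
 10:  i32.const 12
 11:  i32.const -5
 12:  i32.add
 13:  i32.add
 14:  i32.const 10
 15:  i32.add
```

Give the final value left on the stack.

15

i32.const -7   [-7]
i32.const -31  [-7, -31]
i32.add        [-38]
i32.const 9    [-38, 9]
i32.sub        [-47]
i32.const 6    [-47, 6]
i32.const 12   [-47, 6, 12]
i32.add        [-47, 18]
i32.div_s      [-2]
i32.const 12   [-2, 12]
i32.const -5   [-2, 12, -5]
i32.add        [-2, 7]
i32.add        [5]
i32.const 10   [5, 10]
i32.add        [15]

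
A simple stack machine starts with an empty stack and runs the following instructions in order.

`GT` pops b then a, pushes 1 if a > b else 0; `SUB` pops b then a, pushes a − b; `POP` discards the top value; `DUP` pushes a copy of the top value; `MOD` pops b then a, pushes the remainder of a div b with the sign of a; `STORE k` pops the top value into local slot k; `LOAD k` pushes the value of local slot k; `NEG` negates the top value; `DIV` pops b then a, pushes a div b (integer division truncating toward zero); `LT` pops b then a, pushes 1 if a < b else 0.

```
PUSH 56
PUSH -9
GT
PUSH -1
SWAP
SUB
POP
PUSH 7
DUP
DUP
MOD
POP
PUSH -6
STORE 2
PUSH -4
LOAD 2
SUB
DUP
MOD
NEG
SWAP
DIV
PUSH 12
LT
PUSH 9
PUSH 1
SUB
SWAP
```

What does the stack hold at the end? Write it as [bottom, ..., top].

[8, 1]

PUSH 56 : [56]
PUSH -9 : [56, -9]
GT      : [1]
PUSH -1 : [1, -1]
SWAP    : [-1, 1]
SUB     : [-2]
POP     : []
PUSH 7  : [7]
DUP     : [7, 7]
DUP     : [7, 7, 7]
MOD     : [7, 0]
POP     : [7]
PUSH -6 : [7, -6]
STORE 2 : [7]
PUSH -4 : [7, -4]
LOAD 2  : [7, -4, -6]
SUB     : [7, 2]
DUP     : [7, 2, 2]
MOD     : [7, 0]
NEG     : [7, 0]
SWAP    : [0, 7]
DIV     : [0]
PUSH 12 : [0, 12]
LT      : [1]
PUSH 9  : [1, 9]
PUSH 1  : [1, 9, 1]
SUB     : [1, 8]
SWAP    : [8, 1]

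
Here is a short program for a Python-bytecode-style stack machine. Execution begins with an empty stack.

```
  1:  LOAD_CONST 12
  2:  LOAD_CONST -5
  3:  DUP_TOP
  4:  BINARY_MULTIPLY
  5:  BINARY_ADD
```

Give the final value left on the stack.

37

LOAD_CONST 12   -> [12]
LOAD_CONST -5   -> [12, -5]
DUP_TOP         -> [12, -5, -5]
BINARY_MULTIPLY -> [12, 25]
BINARY_ADD      -> [37]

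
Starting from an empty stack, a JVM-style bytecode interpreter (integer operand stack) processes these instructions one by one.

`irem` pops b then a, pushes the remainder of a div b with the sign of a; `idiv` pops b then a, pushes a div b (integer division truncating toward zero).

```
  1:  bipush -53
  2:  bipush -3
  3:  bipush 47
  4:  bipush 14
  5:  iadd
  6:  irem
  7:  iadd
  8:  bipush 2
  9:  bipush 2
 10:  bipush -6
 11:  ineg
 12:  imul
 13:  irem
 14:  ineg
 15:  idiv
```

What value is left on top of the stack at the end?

bipush -53 -> [-53]
bipush -3  -> [-53, -3]
bipush 47  -> [-53, -3, 47]
bipush 14  -> [-53, -3, 47, 14]
iadd       -> [-53, -3, 61]
irem       -> [-53, -3]
iadd       -> [-56]
bipush 2   -> [-56, 2]
bipush 2   -> [-56, 2, 2]
bipush -6  -> [-56, 2, 2, -6]
ineg       -> [-56, 2, 2, 6]
imul       -> [-56, 2, 12]
irem       -> [-56, 2]
ineg       -> [-56, -2]
idiv       -> [28]

28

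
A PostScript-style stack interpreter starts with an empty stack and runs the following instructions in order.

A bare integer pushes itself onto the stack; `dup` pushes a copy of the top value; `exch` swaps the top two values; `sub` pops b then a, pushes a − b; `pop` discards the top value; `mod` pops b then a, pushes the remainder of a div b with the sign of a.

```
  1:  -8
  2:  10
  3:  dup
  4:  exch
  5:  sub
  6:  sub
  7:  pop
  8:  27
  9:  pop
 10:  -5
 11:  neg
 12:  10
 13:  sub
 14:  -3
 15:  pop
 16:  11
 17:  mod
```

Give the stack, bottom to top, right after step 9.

-8    -8
10    -8 10
dup   -8 10 10
exch  -8 10 10
sub   -8 0
sub   -8
pop   (empty)
27    27
pop   (empty)

[]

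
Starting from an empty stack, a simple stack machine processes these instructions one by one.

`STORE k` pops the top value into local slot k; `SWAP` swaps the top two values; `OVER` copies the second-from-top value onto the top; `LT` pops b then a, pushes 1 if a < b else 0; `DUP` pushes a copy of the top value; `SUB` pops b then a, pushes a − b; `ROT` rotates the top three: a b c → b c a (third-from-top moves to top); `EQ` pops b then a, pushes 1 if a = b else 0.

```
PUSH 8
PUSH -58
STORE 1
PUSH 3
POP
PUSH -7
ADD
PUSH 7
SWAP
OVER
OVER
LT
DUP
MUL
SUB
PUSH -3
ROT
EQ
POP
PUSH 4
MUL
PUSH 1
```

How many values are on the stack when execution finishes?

2

PUSH 8   → [8]
PUSH -58 → [8, -58]
STORE 1  → [8]
PUSH 3   → [8, 3]
POP      → [8]
PUSH -7  → [8, -7]
ADD      → [1]
PUSH 7   → [1, 7]
SWAP     → [7, 1]
OVER     → [7, 1, 7]
OVER     → [7, 1, 7, 1]
LT       → [7, 1, 0]
DUP      → [7, 1, 0, 0]
MUL      → [7, 1, 0]
SUB      → [7, 1]
PUSH -3  → [7, 1, -3]
ROT      → [1, -3, 7]
EQ       → [1, 0]
POP      → [1]
PUSH 4   → [1, 4]
MUL      → [4]
PUSH 1   → [4, 1]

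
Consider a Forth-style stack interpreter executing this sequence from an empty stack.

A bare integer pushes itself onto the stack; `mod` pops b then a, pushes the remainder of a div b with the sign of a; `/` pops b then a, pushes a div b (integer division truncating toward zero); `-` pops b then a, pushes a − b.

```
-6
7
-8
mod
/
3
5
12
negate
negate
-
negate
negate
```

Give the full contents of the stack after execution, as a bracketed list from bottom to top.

-6     -> [-6]
7      -> [-6, 7]
-8     -> [-6, 7, -8]
mod    -> [-6, 7]
/      -> [0]
3      -> [0, 3]
5      -> [0, 3, 5]
12     -> [0, 3, 5, 12]
negate -> [0, 3, 5, -12]
negate -> [0, 3, 5, 12]
-      -> [0, 3, -7]
negate -> [0, 3, 7]
negate -> [0, 3, -7]

[0, 3, -7]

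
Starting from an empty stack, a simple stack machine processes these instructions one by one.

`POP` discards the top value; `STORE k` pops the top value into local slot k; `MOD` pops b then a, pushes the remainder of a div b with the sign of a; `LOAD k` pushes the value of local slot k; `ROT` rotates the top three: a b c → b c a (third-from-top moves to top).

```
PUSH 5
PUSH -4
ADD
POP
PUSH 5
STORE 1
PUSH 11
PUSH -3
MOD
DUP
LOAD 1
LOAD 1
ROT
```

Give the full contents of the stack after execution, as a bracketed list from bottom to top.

PUSH 5  → [5]
PUSH -4 → [5, -4]
ADD     → [1]
POP     → []
PUSH 5  → [5]
STORE 1 → []
PUSH 11 → [11]
PUSH -3 → [11, -3]
MOD     → [2]
DUP     → [2, 2]
LOAD 1  → [2, 2, 5]
LOAD 1  → [2, 2, 5, 5]
ROT     → [2, 5, 5, 2]

[2, 5, 5, 2]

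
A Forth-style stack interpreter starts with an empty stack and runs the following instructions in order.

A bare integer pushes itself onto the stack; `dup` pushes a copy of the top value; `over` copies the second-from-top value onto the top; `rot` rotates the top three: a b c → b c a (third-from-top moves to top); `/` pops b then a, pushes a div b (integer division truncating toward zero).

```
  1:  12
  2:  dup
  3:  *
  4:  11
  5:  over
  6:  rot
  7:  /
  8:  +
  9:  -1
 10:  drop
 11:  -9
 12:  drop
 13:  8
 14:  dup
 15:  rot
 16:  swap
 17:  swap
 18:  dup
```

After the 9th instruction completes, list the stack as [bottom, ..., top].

12   -> 12
dup  -> 12 12
*    -> 144
11   -> 144 11
over -> 144 11 144
rot  -> 11 144 144
/    -> 11 1
+    -> 12
-1   -> 12 -1

[12, -1]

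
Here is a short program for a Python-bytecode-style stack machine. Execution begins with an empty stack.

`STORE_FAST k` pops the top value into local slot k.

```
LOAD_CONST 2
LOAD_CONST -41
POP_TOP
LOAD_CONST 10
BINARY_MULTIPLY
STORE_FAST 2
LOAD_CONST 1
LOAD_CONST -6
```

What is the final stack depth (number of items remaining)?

2

LOAD_CONST 2    : [2]
LOAD_CONST -41  : [2, -41]
POP_TOP         : [2]
LOAD_CONST 10   : [2, 10]
BINARY_MULTIPLY : [20]
STORE_FAST 2    : []
LOAD_CONST 1    : [1]
LOAD_CONST -6   : [1, -6]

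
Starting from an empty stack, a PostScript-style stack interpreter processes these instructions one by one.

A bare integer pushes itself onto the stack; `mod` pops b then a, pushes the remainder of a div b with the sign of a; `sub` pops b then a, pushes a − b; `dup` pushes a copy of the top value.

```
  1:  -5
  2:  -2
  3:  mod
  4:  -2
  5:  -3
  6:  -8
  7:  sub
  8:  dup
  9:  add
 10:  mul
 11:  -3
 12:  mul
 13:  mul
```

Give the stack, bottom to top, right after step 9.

[-1, -2, 10]

-5  → -5
-2  → -5 -2
mod → -1
-2  → -1 -2
-3  → -1 -2 -3
-8  → -1 -2 -3 -8
sub → -1 -2 5
dup → -1 -2 5 5
add → -1 -2 10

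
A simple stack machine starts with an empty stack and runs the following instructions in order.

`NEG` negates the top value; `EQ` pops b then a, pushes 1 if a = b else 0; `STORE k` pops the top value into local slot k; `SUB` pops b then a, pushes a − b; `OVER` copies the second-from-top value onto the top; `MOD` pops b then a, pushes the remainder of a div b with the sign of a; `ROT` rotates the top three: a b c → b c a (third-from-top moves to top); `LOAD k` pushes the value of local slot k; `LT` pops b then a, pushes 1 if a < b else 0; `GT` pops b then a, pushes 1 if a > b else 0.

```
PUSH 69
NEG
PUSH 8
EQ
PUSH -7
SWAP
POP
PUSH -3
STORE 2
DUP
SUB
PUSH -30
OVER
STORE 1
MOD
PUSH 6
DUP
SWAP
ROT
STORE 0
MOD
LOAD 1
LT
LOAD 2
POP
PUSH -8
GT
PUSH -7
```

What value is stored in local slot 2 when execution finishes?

PUSH 69   [69]
NEG       [-69]
PUSH 8    [-69, 8]
EQ        [0]
PUSH -7   [0, -7]
SWAP      [-7, 0]
POP       [-7]
PUSH -3   [-7, -3]
STORE 2   [-7]
DUP       [-7, -7]
SUB       [0]
PUSH -30  [0, -30]
OVER      [0, -30, 0]
STORE 1   [0, -30]
MOD       [0]
PUSH 6    [0, 6]
DUP       [0, 6, 6]
SWAP      [0, 6, 6]
ROT       [6, 6, 0]
STORE 0   [6, 6]
MOD       [0]
LOAD 1    [0, 0]
LT        [0]
LOAD 2    [0, -3]
POP       [0]
PUSH -8   [0, -8]
GT        [1]
PUSH -7   [1, -7]

-3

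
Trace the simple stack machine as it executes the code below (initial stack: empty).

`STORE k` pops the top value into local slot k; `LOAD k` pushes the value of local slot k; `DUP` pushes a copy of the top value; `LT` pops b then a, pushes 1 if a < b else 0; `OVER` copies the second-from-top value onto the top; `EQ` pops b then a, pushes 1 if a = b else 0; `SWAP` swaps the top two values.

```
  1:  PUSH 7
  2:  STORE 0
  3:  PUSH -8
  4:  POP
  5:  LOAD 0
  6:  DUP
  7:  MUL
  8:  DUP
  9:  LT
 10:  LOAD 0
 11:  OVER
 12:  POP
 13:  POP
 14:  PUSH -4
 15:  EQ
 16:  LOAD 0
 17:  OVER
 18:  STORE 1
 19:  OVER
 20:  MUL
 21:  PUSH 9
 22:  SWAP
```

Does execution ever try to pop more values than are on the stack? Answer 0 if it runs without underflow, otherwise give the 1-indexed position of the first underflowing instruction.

0

PUSH 7  : [7]
STORE 0 : []
PUSH -8 : [-8]
POP     : []
LOAD 0  : [7]
DUP     : [7, 7]
MUL     : [49]
DUP     : [49, 49]
LT      : [0]
LOAD 0  : [0, 7]
OVER    : [0, 7, 0]
POP     : [0, 7]
POP     : [0]
PUSH -4 : [0, -4]
EQ      : [0]
LOAD 0  : [0, 7]
OVER    : [0, 7, 0]
STORE 1 : [0, 7]
OVER    : [0, 7, 0]
MUL     : [0, 0]
PUSH 9  : [0, 0, 9]
SWAP    : [0, 9, 0]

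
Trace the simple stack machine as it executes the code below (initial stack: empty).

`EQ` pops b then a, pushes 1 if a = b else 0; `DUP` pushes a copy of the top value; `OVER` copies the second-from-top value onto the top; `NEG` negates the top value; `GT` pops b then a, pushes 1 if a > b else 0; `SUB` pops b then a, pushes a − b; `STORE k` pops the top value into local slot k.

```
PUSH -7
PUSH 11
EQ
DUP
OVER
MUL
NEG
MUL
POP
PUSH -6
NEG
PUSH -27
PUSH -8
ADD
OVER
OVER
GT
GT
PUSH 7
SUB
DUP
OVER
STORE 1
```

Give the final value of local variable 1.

-7

PUSH -7  -> [-7]
PUSH 11  -> [-7, 11]
EQ       -> [0]
DUP      -> [0, 0]
OVER     -> [0, 0, 0]
MUL      -> [0, 0]
NEG      -> [0, 0]
MUL      -> [0]
POP      -> []
PUSH -6  -> [-6]
NEG      -> [6]
PUSH -27 -> [6, -27]
PUSH -8  -> [6, -27, -8]
ADD      -> [6, -35]
OVER     -> [6, -35, 6]
OVER     -> [6, -35, 6, -35]
GT       -> [6, -35, 1]
GT       -> [6, 0]
PUSH 7   -> [6, 0, 7]
SUB      -> [6, -7]
DUP      -> [6, -7, -7]
OVER     -> [6, -7, -7, -7]
STORE 1  -> [6, -7, -7]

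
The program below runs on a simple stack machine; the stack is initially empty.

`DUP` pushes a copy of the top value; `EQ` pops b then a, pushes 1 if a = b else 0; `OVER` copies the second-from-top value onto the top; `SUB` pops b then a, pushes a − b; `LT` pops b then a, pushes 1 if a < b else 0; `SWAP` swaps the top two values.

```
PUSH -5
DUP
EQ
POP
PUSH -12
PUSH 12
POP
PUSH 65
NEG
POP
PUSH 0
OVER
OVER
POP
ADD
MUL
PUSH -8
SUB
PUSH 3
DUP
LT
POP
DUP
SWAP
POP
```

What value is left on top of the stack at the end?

PUSH -5  -> -5
DUP      -> -5 -5
EQ       -> 1
POP      -> (empty)
PUSH -12 -> -12
PUSH 12  -> -12 12
POP      -> -12
PUSH 65  -> -12 65
NEG      -> -12 -65
POP      -> -12
PUSH 0   -> -12 0
OVER     -> -12 0 -12
OVER     -> -12 0 -12 0
POP      -> -12 0 -12
ADD      -> -12 -12
MUL      -> 144
PUSH -8  -> 144 -8
SUB      -> 152
PUSH 3   -> 152 3
DUP      -> 152 3 3
LT       -> 152 0
POP      -> 152
DUP      -> 152 152
SWAP     -> 152 152
POP      -> 152

152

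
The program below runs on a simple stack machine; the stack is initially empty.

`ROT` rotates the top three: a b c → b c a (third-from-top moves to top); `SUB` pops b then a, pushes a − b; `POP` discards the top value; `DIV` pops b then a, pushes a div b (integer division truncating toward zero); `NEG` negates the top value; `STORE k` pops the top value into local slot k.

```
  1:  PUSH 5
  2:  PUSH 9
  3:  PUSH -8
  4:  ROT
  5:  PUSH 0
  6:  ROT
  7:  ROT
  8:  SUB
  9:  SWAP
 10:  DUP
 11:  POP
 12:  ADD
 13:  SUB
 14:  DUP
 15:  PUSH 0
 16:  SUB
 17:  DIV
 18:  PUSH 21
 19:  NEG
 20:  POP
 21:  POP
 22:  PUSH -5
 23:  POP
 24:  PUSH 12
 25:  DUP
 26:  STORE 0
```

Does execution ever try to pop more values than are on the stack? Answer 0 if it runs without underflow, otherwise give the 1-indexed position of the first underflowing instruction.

PUSH 5   [5]
PUSH 9   [5, 9]
PUSH -8  [5, 9, -8]
ROT      [9, -8, 5]
PUSH 0   [9, -8, 5, 0]
ROT      [9, 5, 0, -8]
ROT      [9, 0, -8, 5]
SUB      [9, 0, -13]
SWAP     [9, -13, 0]
DUP      [9, -13, 0, 0]
POP      [9, -13, 0]
ADD      [9, -13]
SUB      [22]
DUP      [22, 22]
PUSH 0   [22, 22, 0]
SUB      [22, 22]
DIV      [1]
PUSH 21  [1, 21]
NEG      [1, -21]
POP      [1]
POP      []
PUSH -5  [-5]
POP      []
PUSH 12  [12]
DUP      [12, 12]
STORE 0  [12]

0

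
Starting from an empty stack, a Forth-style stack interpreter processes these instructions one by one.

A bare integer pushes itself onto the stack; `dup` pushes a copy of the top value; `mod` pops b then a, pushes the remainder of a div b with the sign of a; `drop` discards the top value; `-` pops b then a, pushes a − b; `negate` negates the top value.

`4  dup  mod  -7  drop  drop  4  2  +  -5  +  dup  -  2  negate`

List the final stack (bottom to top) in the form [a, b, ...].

4       4
dup     4 4
mod     0
-7      0 -7
drop    0
drop    (empty)
4       4
2       4 2
+       6
-5      6 -5
+       1
dup     1 1
-       0
2       0 2
negate  0 -2

[0, -2]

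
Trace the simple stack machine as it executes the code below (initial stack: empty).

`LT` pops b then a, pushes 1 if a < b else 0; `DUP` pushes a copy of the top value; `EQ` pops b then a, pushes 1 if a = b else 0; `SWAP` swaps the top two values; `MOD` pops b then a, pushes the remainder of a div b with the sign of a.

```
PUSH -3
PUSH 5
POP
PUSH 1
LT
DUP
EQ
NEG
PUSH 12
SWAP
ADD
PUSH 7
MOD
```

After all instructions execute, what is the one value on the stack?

PUSH -3 : [-3]
PUSH 5  : [-3, 5]
POP     : [-3]
PUSH 1  : [-3, 1]
LT      : [1]
DUP     : [1, 1]
EQ      : [1]
NEG     : [-1]
PUSH 12 : [-1, 12]
SWAP    : [12, -1]
ADD     : [11]
PUSH 7  : [11, 7]
MOD     : [4]

4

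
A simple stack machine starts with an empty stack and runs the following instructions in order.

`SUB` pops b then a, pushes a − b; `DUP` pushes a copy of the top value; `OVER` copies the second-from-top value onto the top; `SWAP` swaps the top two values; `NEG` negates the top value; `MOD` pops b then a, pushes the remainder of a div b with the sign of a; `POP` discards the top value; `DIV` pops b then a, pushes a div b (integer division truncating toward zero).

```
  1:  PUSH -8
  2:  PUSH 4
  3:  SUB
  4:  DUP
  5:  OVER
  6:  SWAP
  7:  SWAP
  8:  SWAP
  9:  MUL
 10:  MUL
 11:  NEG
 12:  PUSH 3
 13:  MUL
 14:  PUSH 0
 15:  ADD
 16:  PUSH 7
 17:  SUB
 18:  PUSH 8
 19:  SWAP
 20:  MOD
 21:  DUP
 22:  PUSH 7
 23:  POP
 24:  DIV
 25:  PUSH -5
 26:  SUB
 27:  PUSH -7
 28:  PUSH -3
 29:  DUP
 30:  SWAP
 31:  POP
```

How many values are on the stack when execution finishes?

3

PUSH -8 -> -8
PUSH 4  -> -8 4
SUB     -> -12
DUP     -> -12 -12
OVER    -> -12 -12 -12
SWAP    -> -12 -12 -12
SWAP    -> -12 -12 -12
SWAP    -> -12 -12 -12
MUL     -> -12 144
MUL     -> -1728
NEG     -> 1728
PUSH 3  -> 1728 3
MUL     -> 5184
PUSH 0  -> 5184 0
ADD     -> 5184
PUSH 7  -> 5184 7
SUB     -> 5177
PUSH 8  -> 5177 8
SWAP    -> 8 5177
MOD     -> 8
DUP     -> 8 8
PUSH 7  -> 8 8 7
POP     -> 8 8
DIV     -> 1
PUSH -5 -> 1 -5
SUB     -> 6
PUSH -7 -> 6 -7
PUSH -3 -> 6 -7 -3
DUP     -> 6 -7 -3 -3
SWAP    -> 6 -7 -3 -3
POP     -> 6 -7 -3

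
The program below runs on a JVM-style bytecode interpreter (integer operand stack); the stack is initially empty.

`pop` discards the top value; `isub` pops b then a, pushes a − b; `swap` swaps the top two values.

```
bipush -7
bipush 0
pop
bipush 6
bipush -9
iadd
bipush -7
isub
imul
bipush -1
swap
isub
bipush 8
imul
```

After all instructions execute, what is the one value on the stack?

216

bipush -7 -> -7
bipush 0  -> -7 0
pop       -> -7
bipush 6  -> -7 6
bipush -9 -> -7 6 -9
iadd      -> -7 -3
bipush -7 -> -7 -3 -7
isub      -> -7 4
imul      -> -28
bipush -1 -> -28 -1
swap      -> -1 -28
isub      -> 27
bipush 8  -> 27 8
imul      -> 216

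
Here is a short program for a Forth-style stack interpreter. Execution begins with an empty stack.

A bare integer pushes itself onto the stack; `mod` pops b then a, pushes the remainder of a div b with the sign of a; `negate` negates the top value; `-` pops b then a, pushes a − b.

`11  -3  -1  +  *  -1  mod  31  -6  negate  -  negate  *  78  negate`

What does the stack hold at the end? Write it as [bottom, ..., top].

[0, -78]

11     : 11
-3     : 11 -3
-1     : 11 -3 -1
+      : 11 -4
*      : -44
-1     : -44 -1
mod    : 0
31     : 0 31
-6     : 0 31 -6
negate : 0 31 6
-      : 0 25
negate : 0 -25
*      : 0
78     : 0 78
negate : 0 -78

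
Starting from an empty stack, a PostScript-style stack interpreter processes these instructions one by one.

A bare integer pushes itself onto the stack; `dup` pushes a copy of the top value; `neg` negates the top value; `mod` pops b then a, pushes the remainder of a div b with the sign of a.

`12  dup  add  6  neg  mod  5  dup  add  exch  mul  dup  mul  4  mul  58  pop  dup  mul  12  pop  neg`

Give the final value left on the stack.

12   : 12
dup  : 12 12
add  : 24
6    : 24 6
neg  : 24 -6
mod  : 0
5    : 0 5
dup  : 0 5 5
add  : 0 10
exch : 10 0
mul  : 0
dup  : 0 0
mul  : 0
4    : 0 4
mul  : 0
58   : 0 58
pop  : 0
dup  : 0 0
mul  : 0
12   : 0 12
pop  : 0
neg  : 0

0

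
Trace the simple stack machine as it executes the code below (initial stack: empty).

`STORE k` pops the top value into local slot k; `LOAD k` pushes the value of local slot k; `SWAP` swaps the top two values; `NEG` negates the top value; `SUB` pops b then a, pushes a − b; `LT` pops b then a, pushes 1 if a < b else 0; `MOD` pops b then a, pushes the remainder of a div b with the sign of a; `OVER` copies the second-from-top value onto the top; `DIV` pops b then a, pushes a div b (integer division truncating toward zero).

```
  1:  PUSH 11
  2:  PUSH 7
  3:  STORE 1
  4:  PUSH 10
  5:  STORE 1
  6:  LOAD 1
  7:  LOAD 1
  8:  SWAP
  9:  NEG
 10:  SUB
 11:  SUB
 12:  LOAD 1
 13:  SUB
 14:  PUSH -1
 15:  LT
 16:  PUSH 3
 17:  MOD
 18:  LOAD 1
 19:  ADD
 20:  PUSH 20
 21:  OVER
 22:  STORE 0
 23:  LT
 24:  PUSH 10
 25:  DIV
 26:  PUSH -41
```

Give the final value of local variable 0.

11

PUSH 11   11
PUSH 7    11 7
STORE 1   11
PUSH 10   11 10
STORE 1   11
LOAD 1    11 10
LOAD 1    11 10 10
SWAP      11 10 10
NEG       11 10 -10
SUB       11 20
SUB       -9
LOAD 1    -9 10
SUB       -19
PUSH -1   -19 -1
LT        1
PUSH 3    1 3
MOD       1
LOAD 1    1 10
ADD       11
PUSH 20   11 20
OVER      11 20 11
STORE 0   11 20
LT        1
PUSH 10   1 10
DIV       0
PUSH -41  0 -41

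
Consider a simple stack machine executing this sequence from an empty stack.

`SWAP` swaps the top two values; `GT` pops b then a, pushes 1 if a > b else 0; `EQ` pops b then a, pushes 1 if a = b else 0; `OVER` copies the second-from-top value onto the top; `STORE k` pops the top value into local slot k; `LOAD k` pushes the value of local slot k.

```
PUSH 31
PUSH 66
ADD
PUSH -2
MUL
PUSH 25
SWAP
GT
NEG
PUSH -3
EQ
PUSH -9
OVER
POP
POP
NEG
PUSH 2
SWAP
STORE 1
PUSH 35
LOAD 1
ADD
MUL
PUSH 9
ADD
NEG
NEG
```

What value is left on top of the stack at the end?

PUSH 31 : [31]
PUSH 66 : [31, 66]
ADD     : [97]
PUSH -2 : [97, -2]
MUL     : [-194]
PUSH 25 : [-194, 25]
SWAP    : [25, -194]
GT      : [1]
NEG     : [-1]
PUSH -3 : [-1, -3]
EQ      : [0]
PUSH -9 : [0, -9]
OVER    : [0, -9, 0]
POP     : [0, -9]
POP     : [0]
NEG     : [0]
PUSH 2  : [0, 2]
SWAP    : [2, 0]
STORE 1 : [2]
PUSH 35 : [2, 35]
LOAD 1  : [2, 35, 0]
ADD     : [2, 35]
MUL     : [70]
PUSH 9  : [70, 9]
ADD     : [79]
NEG     : [-79]
NEG     : [79]

79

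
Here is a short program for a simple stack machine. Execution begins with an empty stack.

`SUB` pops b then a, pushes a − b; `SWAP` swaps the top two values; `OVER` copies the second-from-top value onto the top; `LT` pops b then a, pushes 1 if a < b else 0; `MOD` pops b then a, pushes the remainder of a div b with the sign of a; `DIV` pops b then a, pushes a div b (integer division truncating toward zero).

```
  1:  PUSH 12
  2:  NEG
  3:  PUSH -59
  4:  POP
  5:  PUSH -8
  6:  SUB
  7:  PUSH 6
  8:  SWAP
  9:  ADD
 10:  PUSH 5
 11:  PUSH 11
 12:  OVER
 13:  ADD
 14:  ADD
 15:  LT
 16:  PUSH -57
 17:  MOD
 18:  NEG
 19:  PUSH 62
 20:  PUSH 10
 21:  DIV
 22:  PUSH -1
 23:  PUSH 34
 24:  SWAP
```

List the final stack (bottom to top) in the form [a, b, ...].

[-1, 6, 34, -1]

PUSH 12  -> 12
NEG      -> -12
PUSH -59 -> -12 -59
POP      -> -12
PUSH -8  -> -12 -8
SUB      -> -4
PUSH 6   -> -4 6
SWAP     -> 6 -4
ADD      -> 2
PUSH 5   -> 2 5
PUSH 11  -> 2 5 11
OVER     -> 2 5 11 5
ADD      -> 2 5 16
ADD      -> 2 21
LT       -> 1
PUSH -57 -> 1 -57
MOD      -> 1
NEG      -> -1
PUSH 62  -> -1 62
PUSH 10  -> -1 62 10
DIV      -> -1 6
PUSH -1  -> -1 6 -1
PUSH 34  -> -1 6 -1 34
SWAP     -> -1 6 34 -1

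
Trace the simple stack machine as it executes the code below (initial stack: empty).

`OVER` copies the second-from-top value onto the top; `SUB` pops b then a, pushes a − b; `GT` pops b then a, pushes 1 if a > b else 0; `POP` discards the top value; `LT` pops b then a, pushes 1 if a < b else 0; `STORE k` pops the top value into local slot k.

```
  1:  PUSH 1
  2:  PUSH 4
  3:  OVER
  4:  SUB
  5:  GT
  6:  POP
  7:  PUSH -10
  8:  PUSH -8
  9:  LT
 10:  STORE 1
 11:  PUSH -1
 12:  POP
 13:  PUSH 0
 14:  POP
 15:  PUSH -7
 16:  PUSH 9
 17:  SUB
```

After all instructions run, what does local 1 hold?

PUSH 1    [1]
PUSH 4    [1, 4]
OVER      [1, 4, 1]
SUB       [1, 3]
GT        [0]
POP       []
PUSH -10  [-10]
PUSH -8   [-10, -8]
LT        [1]
STORE 1   []
PUSH -1   [-1]
POP       []
PUSH 0    [0]
POP       []
PUSH -7   [-7]
PUSH 9    [-7, 9]
SUB       [-16]

1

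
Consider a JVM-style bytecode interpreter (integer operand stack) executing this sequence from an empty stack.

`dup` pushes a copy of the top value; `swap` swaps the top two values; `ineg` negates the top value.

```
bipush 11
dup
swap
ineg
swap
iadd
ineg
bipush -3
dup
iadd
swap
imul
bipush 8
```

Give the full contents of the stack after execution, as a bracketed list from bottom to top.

bipush 11  11
dup        11 11
swap       11 11
ineg       11 -11
swap       -11 11
iadd       0
ineg       0
bipush -3  0 -3
dup        0 -3 -3
iadd       0 -6
swap       -6 0
imul       0
bipush 8   0 8

[0, 8]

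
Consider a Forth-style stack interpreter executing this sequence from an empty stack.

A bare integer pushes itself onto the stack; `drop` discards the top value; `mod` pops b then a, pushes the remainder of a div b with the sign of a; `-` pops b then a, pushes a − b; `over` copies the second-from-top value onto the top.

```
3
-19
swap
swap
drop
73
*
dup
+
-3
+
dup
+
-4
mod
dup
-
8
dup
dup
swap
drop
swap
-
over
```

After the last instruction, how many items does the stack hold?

3    : 3
-19  : 3 -19
swap : -19 3
swap : 3 -19
drop : 3
73   : 3 73
*    : 219
dup  : 219 219
+    : 438
-3   : 438 -3
+    : 435
dup  : 435 435
+    : 870
-4   : 870 -4
mod  : 2
dup  : 2 2
-    : 0
8    : 0 8
dup  : 0 8 8
dup  : 0 8 8 8
swap : 0 8 8 8
drop : 0 8 8
swap : 0 8 8
-    : 0 0
over : 0 0 0

3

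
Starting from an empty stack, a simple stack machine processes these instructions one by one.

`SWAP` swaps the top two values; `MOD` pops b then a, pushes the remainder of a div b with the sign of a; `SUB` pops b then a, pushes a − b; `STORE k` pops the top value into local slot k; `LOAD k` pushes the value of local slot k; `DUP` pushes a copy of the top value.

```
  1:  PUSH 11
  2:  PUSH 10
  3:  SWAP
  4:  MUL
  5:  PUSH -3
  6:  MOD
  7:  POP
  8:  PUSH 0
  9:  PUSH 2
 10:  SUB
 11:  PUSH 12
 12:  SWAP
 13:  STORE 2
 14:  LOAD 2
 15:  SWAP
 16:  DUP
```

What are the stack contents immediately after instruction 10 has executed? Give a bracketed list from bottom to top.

[-2]

PUSH 11  11
PUSH 10  11 10
SWAP     10 11
MUL      110
PUSH -3  110 -3
MOD      2
POP      (empty)
PUSH 0   0
PUSH 2   0 2
SUB      -2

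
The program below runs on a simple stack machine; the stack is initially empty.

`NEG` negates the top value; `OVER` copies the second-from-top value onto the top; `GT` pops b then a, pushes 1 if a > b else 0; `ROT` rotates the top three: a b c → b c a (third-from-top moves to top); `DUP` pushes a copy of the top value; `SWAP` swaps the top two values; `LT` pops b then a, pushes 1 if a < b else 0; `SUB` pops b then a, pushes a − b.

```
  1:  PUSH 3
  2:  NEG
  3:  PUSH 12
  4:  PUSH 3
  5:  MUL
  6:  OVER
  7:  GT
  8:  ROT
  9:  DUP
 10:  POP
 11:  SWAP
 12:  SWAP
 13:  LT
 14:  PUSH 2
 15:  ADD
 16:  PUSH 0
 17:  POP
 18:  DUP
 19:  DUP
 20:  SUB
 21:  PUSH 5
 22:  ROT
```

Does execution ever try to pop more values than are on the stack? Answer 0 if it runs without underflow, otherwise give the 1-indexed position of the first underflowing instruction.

8

PUSH 3  -> 3
NEG     -> -3
PUSH 12 -> -3 12
PUSH 3  -> -3 12 3
MUL     -> -3 36
OVER    -> -3 36 -3
GT      -> -3 1
ROT  — needs 3 operands, stack has 2 → underflow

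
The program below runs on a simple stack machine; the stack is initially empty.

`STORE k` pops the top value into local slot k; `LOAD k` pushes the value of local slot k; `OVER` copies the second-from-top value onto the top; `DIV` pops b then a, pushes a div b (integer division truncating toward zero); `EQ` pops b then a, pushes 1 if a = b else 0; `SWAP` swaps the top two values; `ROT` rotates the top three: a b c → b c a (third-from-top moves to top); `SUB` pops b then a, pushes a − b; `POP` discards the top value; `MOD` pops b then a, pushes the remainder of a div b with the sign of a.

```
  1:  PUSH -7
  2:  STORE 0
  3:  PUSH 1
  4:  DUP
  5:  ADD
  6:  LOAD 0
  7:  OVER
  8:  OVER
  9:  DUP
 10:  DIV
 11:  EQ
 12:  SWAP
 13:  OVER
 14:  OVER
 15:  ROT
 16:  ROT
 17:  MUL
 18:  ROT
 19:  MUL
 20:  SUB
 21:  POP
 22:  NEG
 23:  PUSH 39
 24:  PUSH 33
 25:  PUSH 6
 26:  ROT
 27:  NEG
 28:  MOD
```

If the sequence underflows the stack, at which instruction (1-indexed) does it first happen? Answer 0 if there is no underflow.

PUSH -7  -7
STORE 0  (empty)
PUSH 1   1
DUP      1 1
ADD      2
LOAD 0   2 -7
OVER     2 -7 2
OVER     2 -7 2 -7
DUP      2 -7 2 -7 -7
DIV      2 -7 2 1
EQ       2 -7 0
SWAP     2 0 -7
OVER     2 0 -7 0
OVER     2 0 -7 0 -7
ROT      2 0 0 -7 -7
ROT      2 0 -7 -7 0
MUL      2 0 -7 0
ROT      2 -7 0 0
MUL      2 -7 0
SUB      2 -7
POP      2
NEG      -2
PUSH 39  -2 39
PUSH 33  -2 39 33
PUSH 6   -2 39 33 6
ROT      -2 33 6 39
NEG      -2 33 6 -39
MOD      -2 33 6

0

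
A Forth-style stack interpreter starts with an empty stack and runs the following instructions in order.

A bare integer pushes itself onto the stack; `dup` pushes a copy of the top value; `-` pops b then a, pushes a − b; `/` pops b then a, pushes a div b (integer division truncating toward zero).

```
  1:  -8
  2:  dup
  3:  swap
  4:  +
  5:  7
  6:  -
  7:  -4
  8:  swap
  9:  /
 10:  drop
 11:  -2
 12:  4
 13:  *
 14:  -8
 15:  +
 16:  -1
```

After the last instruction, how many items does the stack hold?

-8    -8
dup   -8 -8
swap  -8 -8
+     -16
7     -16 7
-     -23
-4    -23 -4
swap  -4 -23
/     0
drop  (empty)
-2    -2
4     -2 4
*     -8
-8    -8 -8
+     -16
-1    -16 -1

2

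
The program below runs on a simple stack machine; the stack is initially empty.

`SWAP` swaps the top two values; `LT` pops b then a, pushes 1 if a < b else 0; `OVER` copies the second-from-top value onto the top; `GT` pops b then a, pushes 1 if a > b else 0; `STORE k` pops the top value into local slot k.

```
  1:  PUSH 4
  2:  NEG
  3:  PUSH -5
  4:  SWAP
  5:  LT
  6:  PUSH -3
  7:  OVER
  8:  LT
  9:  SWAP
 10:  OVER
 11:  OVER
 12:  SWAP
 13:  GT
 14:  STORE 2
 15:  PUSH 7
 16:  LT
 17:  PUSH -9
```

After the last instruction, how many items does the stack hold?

3

PUSH 4   4
NEG      -4
PUSH -5  -4 -5
SWAP     -5 -4
LT       1
PUSH -3  1 -3
OVER     1 -3 1
LT       1 1
SWAP     1 1
OVER     1 1 1
OVER     1 1 1 1
SWAP     1 1 1 1
GT       1 1 0
STORE 2  1 1
PUSH 7   1 1 7
LT       1 1
PUSH -9  1 1 -9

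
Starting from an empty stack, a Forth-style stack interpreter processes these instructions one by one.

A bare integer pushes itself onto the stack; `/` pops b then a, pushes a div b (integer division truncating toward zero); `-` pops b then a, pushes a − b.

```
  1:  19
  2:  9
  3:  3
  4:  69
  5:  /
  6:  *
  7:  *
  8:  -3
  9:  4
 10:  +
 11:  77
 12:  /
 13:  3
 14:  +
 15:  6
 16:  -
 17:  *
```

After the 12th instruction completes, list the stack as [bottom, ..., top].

19 -> 19
9  -> 19 9
3  -> 19 9 3
69 -> 19 9 3 69
/  -> 19 9 0
*  -> 19 0
*  -> 0
-3 -> 0 -3
4  -> 0 -3 4
+  -> 0 1
77 -> 0 1 77
/  -> 0 0

[0, 0]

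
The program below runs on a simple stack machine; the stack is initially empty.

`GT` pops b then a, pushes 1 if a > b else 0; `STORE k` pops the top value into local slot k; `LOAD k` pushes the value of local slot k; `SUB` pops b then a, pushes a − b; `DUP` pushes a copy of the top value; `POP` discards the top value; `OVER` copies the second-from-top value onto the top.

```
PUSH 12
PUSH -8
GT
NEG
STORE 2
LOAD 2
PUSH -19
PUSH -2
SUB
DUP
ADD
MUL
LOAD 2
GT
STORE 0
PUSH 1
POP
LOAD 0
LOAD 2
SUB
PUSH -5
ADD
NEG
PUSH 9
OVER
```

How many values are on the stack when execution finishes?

3

PUSH 12  -> [12]
PUSH -8  -> [12, -8]
GT       -> [1]
NEG      -> [-1]
STORE 2  -> []
LOAD 2   -> [-1]
PUSH -19 -> [-1, -19]
PUSH -2  -> [-1, -19, -2]
SUB      -> [-1, -17]
DUP      -> [-1, -17, -17]
ADD      -> [-1, -34]
MUL      -> [34]
LOAD 2   -> [34, -1]
GT       -> [1]
STORE 0  -> []
PUSH 1   -> [1]
POP      -> []
LOAD 0   -> [1]
LOAD 2   -> [1, -1]
SUB      -> [2]
PUSH -5  -> [2, -5]
ADD      -> [-3]
NEG      -> [3]
PUSH 9   -> [3, 9]
OVER     -> [3, 9, 3]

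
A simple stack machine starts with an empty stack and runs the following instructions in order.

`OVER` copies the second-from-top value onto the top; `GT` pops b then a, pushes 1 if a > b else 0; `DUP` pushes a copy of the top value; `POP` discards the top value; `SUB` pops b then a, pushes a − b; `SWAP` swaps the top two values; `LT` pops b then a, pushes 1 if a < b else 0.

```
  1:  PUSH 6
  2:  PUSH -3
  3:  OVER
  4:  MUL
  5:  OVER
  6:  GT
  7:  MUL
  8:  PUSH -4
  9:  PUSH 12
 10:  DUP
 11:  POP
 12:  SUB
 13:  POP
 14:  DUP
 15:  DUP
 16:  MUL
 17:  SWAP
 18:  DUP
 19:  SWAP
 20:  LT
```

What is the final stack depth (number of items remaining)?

2

PUSH 6  : [6]
PUSH -3 : [6, -3]
OVER    : [6, -3, 6]
MUL     : [6, -18]
OVER    : [6, -18, 6]
GT      : [6, 0]
MUL     : [0]
PUSH -4 : [0, -4]
PUSH 12 : [0, -4, 12]
DUP     : [0, -4, 12, 12]
POP     : [0, -4, 12]
SUB     : [0, -16]
POP     : [0]
DUP     : [0, 0]
DUP     : [0, 0, 0]
MUL     : [0, 0]
SWAP    : [0, 0]
DUP     : [0, 0, 0]
SWAP    : [0, 0, 0]
LT      : [0, 0]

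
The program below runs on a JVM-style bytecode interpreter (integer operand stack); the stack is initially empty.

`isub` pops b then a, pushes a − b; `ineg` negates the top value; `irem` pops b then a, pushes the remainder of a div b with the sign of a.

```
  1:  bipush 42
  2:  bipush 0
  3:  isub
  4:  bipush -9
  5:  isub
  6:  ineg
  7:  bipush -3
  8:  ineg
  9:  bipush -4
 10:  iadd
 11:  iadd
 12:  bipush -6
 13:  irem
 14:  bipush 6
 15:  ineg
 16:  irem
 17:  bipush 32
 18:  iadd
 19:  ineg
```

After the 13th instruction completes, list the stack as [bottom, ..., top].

[-4]

bipush 42 → 42
bipush 0  → 42 0
isub      → 42
bipush -9 → 42 -9
isub      → 51
ineg      → -51
bipush -3 → -51 -3
ineg      → -51 3
bipush -4 → -51 3 -4
iadd      → -51 -1
iadd      → -52
bipush -6 → -52 -6
irem      → -4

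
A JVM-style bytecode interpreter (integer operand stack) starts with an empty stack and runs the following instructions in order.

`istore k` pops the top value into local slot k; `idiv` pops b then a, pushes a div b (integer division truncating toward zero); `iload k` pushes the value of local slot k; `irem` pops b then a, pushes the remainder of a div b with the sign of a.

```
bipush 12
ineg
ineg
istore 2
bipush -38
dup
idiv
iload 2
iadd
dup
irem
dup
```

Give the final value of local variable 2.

12

bipush 12   [12]
ineg        [-12]
ineg        [12]
istore 2    []
bipush -38  [-38]
dup         [-38, -38]
idiv        [1]
iload 2     [1, 12]
iadd        [13]
dup         [13, 13]
irem        [0]
dup         [0, 0]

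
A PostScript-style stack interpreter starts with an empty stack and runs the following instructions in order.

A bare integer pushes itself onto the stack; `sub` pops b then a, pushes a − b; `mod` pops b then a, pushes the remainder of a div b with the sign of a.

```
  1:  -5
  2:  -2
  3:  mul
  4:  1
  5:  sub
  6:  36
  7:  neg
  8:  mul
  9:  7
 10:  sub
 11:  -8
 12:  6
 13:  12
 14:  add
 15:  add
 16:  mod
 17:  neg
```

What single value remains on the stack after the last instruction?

1

-5   -5
-2   -5 -2
mul  10
1    10 1
sub  9
36   9 36
neg  9 -36
mul  -324
7    -324 7
sub  -331
-8   -331 -8
6    -331 -8 6
12   -331 -8 6 12
add  -331 -8 18
add  -331 10
mod  -1
neg  1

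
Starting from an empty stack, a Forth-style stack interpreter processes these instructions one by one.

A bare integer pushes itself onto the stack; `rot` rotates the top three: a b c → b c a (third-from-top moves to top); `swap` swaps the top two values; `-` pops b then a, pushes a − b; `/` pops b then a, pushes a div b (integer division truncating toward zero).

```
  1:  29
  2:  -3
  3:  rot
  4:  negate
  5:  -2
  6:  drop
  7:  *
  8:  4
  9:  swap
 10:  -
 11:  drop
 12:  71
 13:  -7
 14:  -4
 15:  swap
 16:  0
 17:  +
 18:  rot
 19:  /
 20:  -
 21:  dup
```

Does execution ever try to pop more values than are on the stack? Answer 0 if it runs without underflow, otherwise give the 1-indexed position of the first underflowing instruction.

29 : [29]
-3 : [29, -3]
rot  — needs 3 operands, stack has 2 → underflow

3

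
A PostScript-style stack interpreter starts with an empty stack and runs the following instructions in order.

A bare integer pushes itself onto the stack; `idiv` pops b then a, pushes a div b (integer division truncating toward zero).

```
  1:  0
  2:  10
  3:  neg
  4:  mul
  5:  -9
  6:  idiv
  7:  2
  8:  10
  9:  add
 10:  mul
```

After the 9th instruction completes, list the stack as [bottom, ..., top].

0    : [0]
10   : [0, 10]
neg  : [0, -10]
mul  : [0]
-9   : [0, -9]
idiv : [0]
2    : [0, 2]
10   : [0, 2, 10]
add  : [0, 12]

[0, 12]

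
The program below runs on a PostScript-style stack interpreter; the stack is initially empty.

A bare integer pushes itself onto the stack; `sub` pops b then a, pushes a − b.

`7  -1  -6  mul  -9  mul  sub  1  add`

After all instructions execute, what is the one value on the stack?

7   : 7
-1  : 7 -1
-6  : 7 -1 -6
mul : 7 6
-9  : 7 6 -9
mul : 7 -54
sub : 61
1   : 61 1
add : 62

62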